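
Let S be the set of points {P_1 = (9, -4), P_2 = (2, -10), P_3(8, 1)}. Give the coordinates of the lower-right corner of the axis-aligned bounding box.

x-range [2, 9], y-range [-10, 1].
The lower-right corner is (9, -10).

(9, -10)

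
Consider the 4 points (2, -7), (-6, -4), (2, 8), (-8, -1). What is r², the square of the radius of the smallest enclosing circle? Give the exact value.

61.54

By Welzl's lemma the MEC is supported by two points (diametrically opposite) or three points (on a circumcircle).
The minimum enclosing circle is determined by three boundary points: (2, -7), (2, 8), (-8, -1).
Their circumcentre is (-0.3, 0.5) with r² = 61.54.
The farthest remaining point (-6, -4) is at distance² 52.74 ≤ 61.54.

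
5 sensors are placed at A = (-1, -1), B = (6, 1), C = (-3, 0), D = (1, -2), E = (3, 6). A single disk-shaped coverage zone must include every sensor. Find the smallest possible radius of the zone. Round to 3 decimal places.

4.667

A smallest enclosing disk is always determined by at most three of the input points on its boundary.
The minimum enclosing circle is determined by three boundary points: B, C, E.
Their circumcentre is (1.375, 1.625) with r² = 21.78125.
The farthest remaining point D is at distance² 13.28125 ≤ 21.78125.
r = √(21.78125) ≈ 4.667.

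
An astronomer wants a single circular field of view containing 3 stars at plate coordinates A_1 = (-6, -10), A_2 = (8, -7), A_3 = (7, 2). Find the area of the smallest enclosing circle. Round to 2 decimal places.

245.83

Side lengths²: A_1A_2² = 205, A_1A_3² = 313, A_2A_3² = 82.
Since A_1A_3² = 313 ≥ 205 + 82 = 287, the angle opposite A_1A_3 is not acute, so the smallest enclosing circle has A_1A_3 as diameter.
Centre = midpoint of A_1A_3 = (0.5, -4), r² = 313/4 = 78.25.
Area = π·r² = π·78.25 ≈ 245.83.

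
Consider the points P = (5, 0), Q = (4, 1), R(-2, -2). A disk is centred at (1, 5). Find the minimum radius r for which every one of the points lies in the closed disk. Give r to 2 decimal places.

The required radius is the distance from (1, 5) to the farthest point.
Squared distances: 41, 25, 58.
Maximum is 58, attained at R.
r = √58 ≈ 7.62.

7.62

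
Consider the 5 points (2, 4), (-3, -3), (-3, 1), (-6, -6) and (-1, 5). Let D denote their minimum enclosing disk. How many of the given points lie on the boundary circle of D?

A smallest enclosing disk is always determined by at most three of the input points on its boundary.
The farthest pair is (2, 4)–(-6, -6) with squared distance 164. The circle on this segment as diameter has centre (-2, -1) and r² = 164/4 = 41.
Check (-3, -3): distance² to centre = 5 ≤ 41, so it lies inside.
All remaining points lie in this disk, and no smaller disk contains both endpoints, so this is the minimum enclosing circle.
The points at distance exactly r from the centre are (2, 4), (-6, -6) — 2 points.

2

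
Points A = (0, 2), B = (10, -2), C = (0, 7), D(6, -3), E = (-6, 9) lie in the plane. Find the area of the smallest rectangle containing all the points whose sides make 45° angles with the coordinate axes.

In coordinates u = x + y, v = x − y the rectangle is axis-aligned; the map (x,y)→(u,v) scales areas by 2.
u-values: 2, 8, 7, 3, 3; range = 8 − 2 = 6.
v-values: -2, 12, -7, 9, -15; range = 12 − (-15) = 27.
Area = (6 × 27) / 2 = 81.

81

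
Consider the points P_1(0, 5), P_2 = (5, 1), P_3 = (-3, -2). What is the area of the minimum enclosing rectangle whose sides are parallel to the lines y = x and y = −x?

49.5

In coordinates u = x + y, v = x − y the rectangle is axis-aligned; the map (x,y)→(u,v) scales areas by 2.
u-values: 5, 6, -5; range = 6 − (-5) = 11.
v-values: -5, 4, -1; range = 4 − (-5) = 9.
Area = (11 × 9) / 2 = 49.5.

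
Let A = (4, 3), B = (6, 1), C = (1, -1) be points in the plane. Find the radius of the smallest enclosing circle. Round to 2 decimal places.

2.72

Side lengths²: AB² = 8, AC² = 25, BC² = 29.
Since BC² = 29 < 25 + 8 = 33, the triangle is acute, so the smallest enclosing circle is the circumcircle.
Circumcentre = (47/14, 5/14), r² = 725/98.
r = √(725/98) ≈ 2.72.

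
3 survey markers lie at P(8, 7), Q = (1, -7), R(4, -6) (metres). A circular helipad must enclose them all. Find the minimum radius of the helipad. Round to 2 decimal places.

7.83

Side lengths²: PQ² = 245, PR² = 185, QR² = 10.
Since PQ² = 245 ≥ 185 + 10 = 195, the angle opposite PQ is not acute, so the smallest enclosing circle has PQ as diameter.
Centre = midpoint of PQ = (4.5, 0), r² = 245/4 = 61.25.
r = √(61.25) ≈ 7.83.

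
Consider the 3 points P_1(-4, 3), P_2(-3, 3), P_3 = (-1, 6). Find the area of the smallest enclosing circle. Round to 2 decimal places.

Side lengths²: P_1P_2² = 1, P_1P_3² = 18, P_2P_3² = 13.
Since P_1P_3² = 18 ≥ 13 + 1 = 14, the angle opposite P_1P_3 is not acute, so the smallest enclosing circle has P_1P_3 as diameter.
Centre = midpoint of P_1P_3 = (-2.5, 4.5), r² = 18/4 = 4.5.
Area = π·r² = π·4.5 ≈ 14.14.

14.14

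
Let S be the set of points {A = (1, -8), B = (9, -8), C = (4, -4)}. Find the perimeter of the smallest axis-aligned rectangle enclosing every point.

24

Width = max x − min x = 9 − 1 = 8.
Height = max y − min y = -4 − (-8) = 4.
Perimeter = 2(8 + 4) = 24.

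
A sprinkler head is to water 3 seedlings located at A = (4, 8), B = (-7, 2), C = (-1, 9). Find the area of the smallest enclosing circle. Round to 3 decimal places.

Side lengths²: AB² = 157, AC² = 26, BC² = 85.
Since AB² = 157 ≥ 85 + 26 = 111, the angle opposite AB is not acute, so the smallest enclosing circle has AB as diameter.
Centre = midpoint of AB = (-1.5, 5), r² = 157/4 = 39.25.
Area = π·r² = π·39.25 ≈ 123.308.

123.308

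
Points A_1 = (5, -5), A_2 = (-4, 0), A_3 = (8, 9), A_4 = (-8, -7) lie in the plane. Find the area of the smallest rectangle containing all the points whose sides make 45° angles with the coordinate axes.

In coordinates u = x + y, v = x − y the rectangle is axis-aligned; the map (x,y)→(u,v) scales areas by 2.
u-values: 0, -4, 17, -15; range = 17 − (-15) = 32.
v-values: 10, -4, -1, -1; range = 10 − (-4) = 14.
Area = (32 × 14) / 2 = 224.

224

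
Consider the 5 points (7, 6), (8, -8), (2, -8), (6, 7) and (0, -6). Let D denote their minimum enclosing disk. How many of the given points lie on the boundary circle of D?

A smallest enclosing disk is always determined by at most three of the input points on its boundary.
The minimum enclosing circle is determined by three boundary points: (8, -8), (2, -8), (6, 7).
Their circumcentre is (5, -23/30) with r² = 55189/900.
The farthest remaining point (0, -6) is at distance² 47149/900 ≤ 55189/900.
The points at distance exactly r from the centre are (8, -8), (2, -8), (6, 7) — 3 points.

3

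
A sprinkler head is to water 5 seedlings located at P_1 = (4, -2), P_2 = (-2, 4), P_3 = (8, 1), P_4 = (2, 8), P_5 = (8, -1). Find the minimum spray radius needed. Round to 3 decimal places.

5.701

The minimum enclosing circle is determined by three boundary points: P_2, P_4, P_5.
Their circumcentre is (3.5, 2.5) with r² = 32.5.
The farthest remaining point P_3 is at distance² 22.5 ≤ 32.5.
r = √(32.5) ≈ 5.701.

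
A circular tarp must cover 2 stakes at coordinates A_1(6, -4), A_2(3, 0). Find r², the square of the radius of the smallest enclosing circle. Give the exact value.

6.25

The smallest circle enclosing two points has them as diameter endpoints.
Centre = midpoint = (4.5, -2); r² = |A_1A_2|²/4 = 25/4 = 6.25.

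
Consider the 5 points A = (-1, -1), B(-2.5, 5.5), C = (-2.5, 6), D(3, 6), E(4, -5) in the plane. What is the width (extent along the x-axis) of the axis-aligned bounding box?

max x = 4, min x = -2.5, so width = 6.5.

6.5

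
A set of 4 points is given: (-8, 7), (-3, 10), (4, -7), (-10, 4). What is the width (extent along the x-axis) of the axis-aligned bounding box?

14

max x = 4, min x = -10, so width = 14.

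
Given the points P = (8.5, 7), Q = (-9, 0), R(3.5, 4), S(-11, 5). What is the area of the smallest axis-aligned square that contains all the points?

380.25

The bounding box has width 19.5 and height 7.
An axis-aligned square enclosing the set must have side ≥ max(width, height).
So the minimum side is max(19.5, 7) = 19.5.
Area = 19.5² = 380.25.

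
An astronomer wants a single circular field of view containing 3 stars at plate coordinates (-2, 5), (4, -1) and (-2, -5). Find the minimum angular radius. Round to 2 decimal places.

Call the three points A, B, C in the order given.
Side lengths²: AB² = 72, AC² = 100, BC² = 52.
Since AC² = 100 < 72 + 52 = 124, the triangle is acute, so the smallest enclosing circle is the circumcircle.
Circumcentre = (-1, 0), r² = 26.
r = √26 ≈ 5.10.

5.10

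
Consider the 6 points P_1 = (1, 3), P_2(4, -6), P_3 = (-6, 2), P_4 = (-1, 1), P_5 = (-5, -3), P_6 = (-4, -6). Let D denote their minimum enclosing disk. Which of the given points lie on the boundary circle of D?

P_2, P_3

The farthest pair is P_2–P_3 with squared distance 164. The circle on this segment as diameter has centre (-1, -2) and r² = 164/4 = 41.
Check P_1: distance² to centre = 29 ≤ 41, so it lies inside.
All remaining points lie in this disk, and no smaller disk contains both endpoints, so this is the minimum enclosing circle.
The points at distance exactly r from the centre are P_2, P_3 — 2 points.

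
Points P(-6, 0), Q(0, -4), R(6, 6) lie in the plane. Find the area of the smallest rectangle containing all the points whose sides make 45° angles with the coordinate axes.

In coordinates u = x + y, v = x − y the rectangle is axis-aligned; the map (x,y)→(u,v) scales areas by 2.
u-values: -6, -4, 12; range = 12 − (-6) = 18.
v-values: -6, 4, 0; range = 4 − (-6) = 10.
Area = (18 × 10) / 2 = 90.

90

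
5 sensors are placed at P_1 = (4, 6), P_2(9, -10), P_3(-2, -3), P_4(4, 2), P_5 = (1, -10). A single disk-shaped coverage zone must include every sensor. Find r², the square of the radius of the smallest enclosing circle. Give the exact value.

72.7197265625

The minimum enclosing circle of a finite set is fixed by two of the points (as a diameter) or three (as a circumcircle).
The minimum enclosing circle is determined by three boundary points: P_1, P_2, P_5.
Their circumcentre is (5, -2.46875) with r² = 72.7197265625.
The farthest remaining point P_3 is at distance² 49.2822265625 ≤ 72.7197265625.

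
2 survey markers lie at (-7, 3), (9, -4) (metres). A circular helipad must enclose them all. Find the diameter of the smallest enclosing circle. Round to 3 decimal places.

17.464

The smallest circle enclosing two points has them as diameter endpoints.
Centre = midpoint = (1, -0.5); r² = |(-7, 3)−(9, -4)|²/4 = 305/4 = 76.25.
Diameter = 2r = 2√(76.25) ≈ 17.464.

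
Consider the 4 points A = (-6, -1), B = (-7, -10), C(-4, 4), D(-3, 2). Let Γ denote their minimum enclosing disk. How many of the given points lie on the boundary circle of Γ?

A smallest enclosing disk is always determined by at most three of the input points on its boundary.
The farthest pair is B–C with squared distance 205. The circle on this segment as diameter has centre (-5.5, -3) and r² = 205/4 = 51.25.
Check A: distance² to centre = 4.25 ≤ 51.25, so it lies inside.
All remaining points lie in this disk, and no smaller disk contains both endpoints, so this is the minimum enclosing circle.
The points at distance exactly r from the centre are B, C — 2 points.

2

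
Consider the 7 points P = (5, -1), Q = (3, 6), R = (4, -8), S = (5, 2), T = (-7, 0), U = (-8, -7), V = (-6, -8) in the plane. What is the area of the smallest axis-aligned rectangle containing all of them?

x ranges over [-8, 5], width 13.
y ranges over [-8, 6], height 14.
Area = 13 × 14 = 182.

182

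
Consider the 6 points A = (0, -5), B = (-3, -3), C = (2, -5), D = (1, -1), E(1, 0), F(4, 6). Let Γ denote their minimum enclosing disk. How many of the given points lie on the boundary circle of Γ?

3

A smallest enclosing disk is always determined by at most three of the input points on its boundary.
The minimum enclosing circle is determined by three boundary points: A, B, F.
Their circumcentre is (131/82, 53/82) with r² = 115765/3362.
The farthest remaining point C is at distance² 107729/3362 ≤ 115765/3362.
The points at distance exactly r from the centre are A, B, F — 3 points.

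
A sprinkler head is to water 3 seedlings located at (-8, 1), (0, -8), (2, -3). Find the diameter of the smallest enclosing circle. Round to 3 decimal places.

12.042

Call the three points A, B, C in the order given.
Side lengths²: AB² = 145, AC² = 116, BC² = 29.
Since AB² = 145 ≥ 116 + 29 = 145, the angle opposite AB is not acute, so the smallest enclosing circle has AB as diameter.
Centre = midpoint of AB = (-4, -3.5), r² = 145/4 = 36.25.
Diameter = 2r = 2√(36.25) ≈ 12.042.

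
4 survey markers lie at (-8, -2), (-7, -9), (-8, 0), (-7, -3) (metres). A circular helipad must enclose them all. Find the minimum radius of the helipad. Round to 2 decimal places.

The minimum enclosing circle of a finite set is fixed by two of the points (as a diameter) or three (as a circumcircle).
The farthest pair is (-7, -9)–(-8, 0) with squared distance 82. The circle on this segment as diameter has centre (-7.5, -4.5) and r² = 82/4 = 20.5.
Check (-8, -2): distance² to centre = 6.5 ≤ 20.5, so it lies inside.
All remaining points lie in this disk, and no smaller disk contains both endpoints, so this is the minimum enclosing circle.
r = √(20.5) ≈ 4.53.

4.53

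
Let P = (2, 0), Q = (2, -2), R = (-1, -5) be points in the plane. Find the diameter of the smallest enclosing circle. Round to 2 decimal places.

5.83

Side lengths²: PQ² = 4, PR² = 34, QR² = 18.
Since PR² = 34 ≥ 18 + 4 = 22, the angle opposite PR is not acute, so the smallest enclosing circle has PR as diameter.
Centre = midpoint of PR = (0.5, -2.5), r² = 34/4 = 8.5.
Diameter = 2r = 2√(8.5) ≈ 5.83.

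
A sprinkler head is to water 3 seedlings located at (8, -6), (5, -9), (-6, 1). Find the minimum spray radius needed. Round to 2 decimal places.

7.83

Call the three points A, B, C in the order given.
Side lengths²: AB² = 18, AC² = 245, BC² = 221.
Since AC² = 245 ≥ 221 + 18 = 239, the angle opposite AC is not acute, so the smallest enclosing circle has AC as diameter.
Centre = midpoint of AC = (1, -2.5), r² = 245/4 = 61.25.
r = √(61.25) ≈ 7.83.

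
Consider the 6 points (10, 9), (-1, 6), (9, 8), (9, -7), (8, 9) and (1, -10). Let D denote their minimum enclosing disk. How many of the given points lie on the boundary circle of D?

2

A smallest enclosing disk is always determined by at most three of the input points on its boundary.
The farthest pair is (10, 9)–(1, -10) with squared distance 442. The circle on this segment as diameter has centre (5.5, -0.5) and r² = 442/4 = 110.5.
Check (-1, 6): distance² to centre = 84.5 ≤ 110.5, so it lies inside.
All remaining points lie in this disk, and no smaller disk contains both endpoints, so this is the minimum enclosing circle.
The points at distance exactly r from the centre are (10, 9), (1, -10) — 2 points.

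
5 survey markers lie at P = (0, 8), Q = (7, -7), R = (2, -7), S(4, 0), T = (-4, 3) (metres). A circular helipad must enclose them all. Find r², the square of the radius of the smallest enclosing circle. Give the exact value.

The farthest pair is P–Q with squared distance 274. The circle on this segment as diameter has centre (3.5, 0.5) and r² = 274/4 = 68.5.
Check R: distance² to centre = 58.5 ≤ 68.5, so it lies inside.
All remaining points lie in this disk, and no smaller disk contains both endpoints, so this is the minimum enclosing circle.

68.5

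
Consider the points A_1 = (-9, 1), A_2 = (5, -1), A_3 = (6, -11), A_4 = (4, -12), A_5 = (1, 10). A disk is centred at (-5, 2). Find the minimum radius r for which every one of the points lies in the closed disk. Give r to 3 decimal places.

17.029

The required radius is the distance from (-5, 2) to the farthest point.
Squared distances: 17, 109, 290, 277, 100.
Maximum is 290, attained at A_3.
r = √290 ≈ 17.029.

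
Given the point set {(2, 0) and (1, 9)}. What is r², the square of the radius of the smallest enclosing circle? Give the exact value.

The smallest circle enclosing two points has them as diameter endpoints.
Centre = midpoint = (1.5, 4.5); r² = |(2, 0)−(1, 9)|²/4 = 82/4 = 20.5.

20.5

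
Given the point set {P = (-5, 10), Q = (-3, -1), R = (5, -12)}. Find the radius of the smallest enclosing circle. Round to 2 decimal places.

Side lengths²: PQ² = 125, PR² = 584, QR² = 185.
Since PR² = 584 ≥ 185 + 125 = 310, the angle opposite PR is not acute, so the smallest enclosing circle has PR as diameter.
Centre = midpoint of PR = (0, -1), r² = 584/4 = 146.
r = √146 ≈ 12.08.

12.08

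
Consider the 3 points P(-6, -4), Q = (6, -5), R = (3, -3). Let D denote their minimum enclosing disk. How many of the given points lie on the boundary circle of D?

Side lengths²: PQ² = 145, PR² = 82, QR² = 13.
Since PQ² = 145 ≥ 82 + 13 = 95, the angle opposite PQ is not acute, so the smallest enclosing circle has PQ as diameter.
Centre = midpoint of PQ = (0, -4.5), r² = 145/4 = 36.25.
The points at distance exactly r from the centre are P, Q — 2 points.

2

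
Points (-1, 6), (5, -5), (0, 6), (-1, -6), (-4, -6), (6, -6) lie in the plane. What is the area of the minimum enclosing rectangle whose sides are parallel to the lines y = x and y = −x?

152

In coordinates u = x + y, v = x − y the rectangle is axis-aligned; the map (x,y)→(u,v) scales areas by 2.
u-values: 5, 0, 6, -7, -10, 0; range = 6 − (-10) = 16.
v-values: -7, 10, -6, 5, 2, 12; range = 12 − (-7) = 19.
Area = (16 × 19) / 2 = 152.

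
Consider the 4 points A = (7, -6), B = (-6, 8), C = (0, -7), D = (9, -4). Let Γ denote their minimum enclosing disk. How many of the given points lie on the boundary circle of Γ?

The minimum enclosing circle is determined by three boundary points: A, B, D.
Their circumcentre is (23/18, 31/18) with r² = 14965/162.
The farthest remaining point C is at distance² 12589/162 ≤ 14965/162.
The points at distance exactly r from the centre are A, B, D — 3 points.

3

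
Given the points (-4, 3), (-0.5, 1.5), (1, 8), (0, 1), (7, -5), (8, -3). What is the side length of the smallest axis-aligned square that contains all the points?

The bounding box has width 12 and height 13.
An axis-aligned square enclosing the set must have side ≥ max(width, height).
So the minimum side is max(12, 13) = 13.

13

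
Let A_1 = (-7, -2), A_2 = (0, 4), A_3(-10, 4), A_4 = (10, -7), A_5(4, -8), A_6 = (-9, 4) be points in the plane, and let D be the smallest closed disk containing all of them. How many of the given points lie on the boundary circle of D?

A smallest enclosing disk is always determined by at most three of the input points on its boundary.
The farthest pair is A_3–A_4 with squared distance 521. The circle on this segment as diameter has centre (0, -1.5) and r² = 521/4 = 130.25.
Check A_1: distance² to centre = 49.25 ≤ 130.25, so it lies inside.
All remaining points lie in this disk, and no smaller disk contains both endpoints, so this is the minimum enclosing circle.
The points at distance exactly r from the centre are A_3, A_4 — 2 points.

2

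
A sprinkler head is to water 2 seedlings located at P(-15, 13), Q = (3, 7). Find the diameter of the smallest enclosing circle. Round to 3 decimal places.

18.974

The smallest circle enclosing two points has them as diameter endpoints.
Centre = midpoint = (-6, 10); r² = |PQ|²/4 = 360/4 = 90.
Diameter = 2r = 2√90 ≈ 18.974.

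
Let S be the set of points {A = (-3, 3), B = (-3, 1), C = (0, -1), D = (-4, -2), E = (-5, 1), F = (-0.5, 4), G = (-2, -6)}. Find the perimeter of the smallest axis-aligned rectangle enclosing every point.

Width = max x − min x = 0 − (-5) = 5.
Height = max y − min y = 4 − (-6) = 10.
Perimeter = 2(5 + 10) = 30.

30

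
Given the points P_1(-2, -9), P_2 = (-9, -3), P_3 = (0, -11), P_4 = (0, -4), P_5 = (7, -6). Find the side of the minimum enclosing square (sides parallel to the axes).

The bounding box has width 16 and height 8.
An axis-aligned square enclosing the set must have side ≥ max(width, height).
So the minimum side is max(16, 8) = 16.

16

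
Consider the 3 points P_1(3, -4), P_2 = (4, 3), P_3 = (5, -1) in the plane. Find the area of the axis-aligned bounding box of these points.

14

x ranges over [3, 5], width 2.
y ranges over [-4, 3], height 7.
Area = 2 × 7 = 14.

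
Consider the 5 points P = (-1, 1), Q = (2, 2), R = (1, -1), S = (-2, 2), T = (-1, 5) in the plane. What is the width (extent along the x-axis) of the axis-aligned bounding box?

max x = 2, min x = -2, so width = 4.

4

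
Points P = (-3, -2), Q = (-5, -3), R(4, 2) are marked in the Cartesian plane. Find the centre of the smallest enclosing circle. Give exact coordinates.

(-0.5, -0.5)

Side lengths²: PQ² = 5, PR² = 65, QR² = 106.
Since QR² = 106 ≥ 65 + 5 = 70, the angle opposite QR is not acute, so the smallest enclosing circle has QR as diameter.
Centre = midpoint of QR = (-0.5, -0.5), r² = 106/4 = 26.5.
Centre = (-0.5, -0.5).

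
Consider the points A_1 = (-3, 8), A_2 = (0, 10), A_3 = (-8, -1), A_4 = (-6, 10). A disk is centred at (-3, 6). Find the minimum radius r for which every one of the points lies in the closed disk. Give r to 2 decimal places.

8.60

The required radius is the distance from (-3, 6) to the farthest point.
Squared distances: 4, 25, 74, 25.
Maximum is 74, attained at A_3.
r = √74 ≈ 8.60.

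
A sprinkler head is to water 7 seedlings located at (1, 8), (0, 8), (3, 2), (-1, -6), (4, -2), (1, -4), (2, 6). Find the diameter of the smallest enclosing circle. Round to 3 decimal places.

The farthest pair is (1, 8)–(-1, -6) with squared distance 200. The circle on this segment as diameter has centre (0, 1) and r² = 200/4 = 50.
Check (0, 8): distance² to centre = 49 ≤ 50, so it lies inside.
All remaining points lie in this disk, and no smaller disk contains both endpoints, so this is the minimum enclosing circle.
Diameter = 2r = 2√50 ≈ 14.142.

14.142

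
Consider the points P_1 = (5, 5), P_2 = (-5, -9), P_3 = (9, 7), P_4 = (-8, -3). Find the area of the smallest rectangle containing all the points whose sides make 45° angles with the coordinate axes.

135

In coordinates u = x + y, v = x − y the rectangle is axis-aligned; the map (x,y)→(u,v) scales areas by 2.
u-values: 10, -14, 16, -11; range = 16 − (-14) = 30.
v-values: 0, 4, 2, -5; range = 4 − (-5) = 9.
Area = (30 × 9) / 2 = 135.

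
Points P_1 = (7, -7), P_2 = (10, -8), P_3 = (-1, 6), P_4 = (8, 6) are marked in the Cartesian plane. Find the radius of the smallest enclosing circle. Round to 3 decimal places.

A smallest enclosing disk is always determined by at most three of the input points on its boundary.
The farthest pair is P_2–P_3 with squared distance 317. The circle on this segment as diameter has centre (4.5, -1) and r² = 317/4 = 79.25.
Check P_1: distance² to centre = 42.25 ≤ 79.25, so it lies inside.
All remaining points lie in this disk, and no smaller disk contains both endpoints, so this is the minimum enclosing circle.
r = √(79.25) ≈ 8.902.

8.902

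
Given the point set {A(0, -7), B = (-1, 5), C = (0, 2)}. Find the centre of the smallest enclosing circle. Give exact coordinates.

Side lengths²: AB² = 145, AC² = 81, BC² = 10.
Since AB² = 145 ≥ 81 + 10 = 91, the angle opposite AB is not acute, so the smallest enclosing circle has AB as diameter.
Centre = midpoint of AB = (-0.5, -1), r² = 145/4 = 36.25.
Centre = (-0.5, -1).

(-0.5, -1)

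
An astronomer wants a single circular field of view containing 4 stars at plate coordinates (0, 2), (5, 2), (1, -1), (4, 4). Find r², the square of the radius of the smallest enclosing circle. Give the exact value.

8.5

The minimum enclosing circle of a finite set is fixed by two of the points (as a diameter) or three (as a circumcircle).
The farthest pair is (1, -1)–(4, 4) with squared distance 34. The circle on this segment as diameter has centre (2.5, 1.5) and r² = 34/4 = 8.5.
Check (0, 2): distance² to centre = 6.5 ≤ 8.5, so it lies inside.
All remaining points lie in this disk, and no smaller disk contains both endpoints, so this is the minimum enclosing circle.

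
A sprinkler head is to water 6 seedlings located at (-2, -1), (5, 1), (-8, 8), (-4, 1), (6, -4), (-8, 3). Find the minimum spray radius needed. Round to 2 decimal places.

The minimum enclosing circle of a finite set is fixed by two of the points (as a diameter) or three (as a circumcircle).
The farthest pair is (-8, 8)–(6, -4) with squared distance 340. The circle on this segment as diameter has centre (-1, 2) and r² = 340/4 = 85.
Check (-2, -1): distance² to centre = 10 ≤ 85, so it lies inside.
All remaining points lie in this disk, and no smaller disk contains both endpoints, so this is the minimum enclosing circle.
r = √85 ≈ 9.22.

9.22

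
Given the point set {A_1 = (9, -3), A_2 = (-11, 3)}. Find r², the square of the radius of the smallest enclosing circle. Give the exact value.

The smallest circle enclosing two points has them as diameter endpoints.
Centre = midpoint = (-1, 0); r² = |A_1A_2|²/4 = 436/4 = 109.

109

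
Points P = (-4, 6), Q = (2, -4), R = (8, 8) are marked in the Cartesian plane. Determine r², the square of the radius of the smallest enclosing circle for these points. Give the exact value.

Side lengths²: PQ² = 136, PR² = 148, QR² = 180.
Since QR² = 180 < 148 + 136 = 284, the triangle is acute, so the smallest enclosing circle is the circumcircle.
Circumcentre = (29/11, 35/11), r² = 6290/121.

6290/121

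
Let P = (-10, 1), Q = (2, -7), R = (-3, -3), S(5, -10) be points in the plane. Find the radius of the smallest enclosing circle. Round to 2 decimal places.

9.30

The farthest pair is P–S with squared distance 346. The circle on this segment as diameter has centre (-2.5, -4.5) and r² = 346/4 = 86.5.
Check Q: distance² to centre = 26.5 ≤ 86.5, so it lies inside.
All remaining points lie in this disk, and no smaller disk contains both endpoints, so this is the minimum enclosing circle.
r = √(86.5) ≈ 9.30.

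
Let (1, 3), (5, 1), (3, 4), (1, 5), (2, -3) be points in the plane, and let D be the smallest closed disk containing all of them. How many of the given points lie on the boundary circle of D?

2

A smallest enclosing disk is always determined by at most three of the input points on its boundary.
The farthest pair is (1, 5)–(2, -3) with squared distance 65. The circle on this segment as diameter has centre (1.5, 1) and r² = 65/4 = 16.25.
Check (1, 3): distance² to centre = 4.25 ≤ 16.25, so it lies inside.
All remaining points lie in this disk, and no smaller disk contains both endpoints, so this is the minimum enclosing circle.
The points at distance exactly r from the centre are (1, 5), (2, -3) — 2 points.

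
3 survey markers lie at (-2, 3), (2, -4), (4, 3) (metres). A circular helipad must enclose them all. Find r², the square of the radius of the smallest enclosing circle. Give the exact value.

3445/196

Call the three points A, B, C in the order given.
Side lengths²: AB² = 65, AC² = 36, BC² = 53.
Since AB² = 65 < 53 + 36 = 89, the triangle is acute, so the smallest enclosing circle is the circumcircle.
Circumcentre = (1, 1/14), r² = 3445/196.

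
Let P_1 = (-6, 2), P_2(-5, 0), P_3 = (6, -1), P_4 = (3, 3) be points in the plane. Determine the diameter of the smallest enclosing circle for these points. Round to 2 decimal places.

By Welzl's lemma the MEC is supported by two points (diametrically opposite) or three points (on a circumcircle).
The farthest pair is P_1–P_3 with squared distance 153. The circle on this segment as diameter has centre (0, 0.5) and r² = 153/4 = 38.25.
Check P_2: distance² to centre = 25.25 ≤ 38.25, so it lies inside.
All remaining points lie in this disk, and no smaller disk contains both endpoints, so this is the minimum enclosing circle.
Diameter = 2r = 2√(38.25) ≈ 12.37.

12.37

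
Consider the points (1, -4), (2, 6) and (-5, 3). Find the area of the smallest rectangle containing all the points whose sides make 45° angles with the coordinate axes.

In coordinates u = x + y, v = x − y the rectangle is axis-aligned; the map (x,y)→(u,v) scales areas by 2.
u-values: -3, 8, -2; range = 8 − (-3) = 11.
v-values: 5, -4, -8; range = 5 − (-8) = 13.
Area = (11 × 13) / 2 = 71.5.

71.5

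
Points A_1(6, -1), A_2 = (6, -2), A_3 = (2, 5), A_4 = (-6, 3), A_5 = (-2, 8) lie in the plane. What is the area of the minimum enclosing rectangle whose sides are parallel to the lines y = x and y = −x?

In coordinates u = x + y, v = x − y the rectangle is axis-aligned; the map (x,y)→(u,v) scales areas by 2.
u-values: 5, 4, 7, -3, 6; range = 7 − (-3) = 10.
v-values: 7, 8, -3, -9, -10; range = 8 − (-10) = 18.
Area = (10 × 18) / 2 = 90.

90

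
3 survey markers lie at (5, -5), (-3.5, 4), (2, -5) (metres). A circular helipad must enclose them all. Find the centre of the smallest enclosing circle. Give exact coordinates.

(0.75, -0.5)

Call the three points A, B, C in the order given.
Side lengths²: AB² = 153.25, AC² = 9, BC² = 111.25.
Since AB² = 153.25 ≥ 111.25 + 9 = 120.25, the angle opposite AB is not acute, so the smallest enclosing circle has AB as diameter.
Centre = midpoint of AB = (0.75, -0.5), r² = 153.25/4 = 38.3125.
Centre = (0.75, -0.5).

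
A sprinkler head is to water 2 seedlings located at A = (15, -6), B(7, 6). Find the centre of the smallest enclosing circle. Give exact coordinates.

The smallest circle enclosing two points has them as diameter endpoints.
Centre = midpoint = (11, 0); r² = |AB|²/4 = 208/4 = 52.
Centre = (11, 0).

(11, 0)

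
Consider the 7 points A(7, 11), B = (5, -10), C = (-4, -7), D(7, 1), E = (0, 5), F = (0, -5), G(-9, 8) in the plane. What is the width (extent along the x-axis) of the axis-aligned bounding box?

16

max x = 7, min x = -9, so width = 16.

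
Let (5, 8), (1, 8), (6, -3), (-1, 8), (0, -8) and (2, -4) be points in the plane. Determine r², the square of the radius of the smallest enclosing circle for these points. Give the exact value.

A smallest enclosing disk is always determined by at most three of the input points on its boundary.
The minimum enclosing circle is determined by three boundary points: (5, 8), (-1, 8), (0, -8).
Their circumcentre is (2, 0.15625) with r² = 70.5244140625.
The farthest remaining point (1, 8) is at distance² 62.5244140625 ≤ 70.5244140625.

70.5244140625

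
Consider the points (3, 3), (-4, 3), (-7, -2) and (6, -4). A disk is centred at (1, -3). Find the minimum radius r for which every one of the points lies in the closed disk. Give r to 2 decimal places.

8.06

The required radius is the distance from (1, -3) to the farthest point.
Squared distances: 40, 61, 65, 26.
Maximum is 65, attained at (-7, -2).
r = √65 ≈ 8.06.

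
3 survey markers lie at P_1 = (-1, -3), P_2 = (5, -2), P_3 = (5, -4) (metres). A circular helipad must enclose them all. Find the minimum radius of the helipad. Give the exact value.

37/12

Side lengths²: P_1P_2² = 37, P_1P_3² = 37, P_2P_3² = 4.
Since P_1P_3² = 37 < 37 + 4 = 41, the triangle is acute, so the smallest enclosing circle is the circumcircle.
Circumcentre = (25/12, -3), r² = 1369/144.
r = √(1369/144) = 37/12.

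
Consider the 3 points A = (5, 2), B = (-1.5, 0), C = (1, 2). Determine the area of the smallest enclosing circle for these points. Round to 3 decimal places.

Side lengths²: AB² = 46.25, AC² = 16, BC² = 10.25.
Since AB² = 46.25 ≥ 16 + 10.25 = 26.25, the angle opposite AB is not acute, so the smallest enclosing circle has AB as diameter.
Centre = midpoint of AB = (1.75, 1), r² = 46.25/4 = 11.5625.
Area = π·r² = π·11.5625 ≈ 36.325.

36.325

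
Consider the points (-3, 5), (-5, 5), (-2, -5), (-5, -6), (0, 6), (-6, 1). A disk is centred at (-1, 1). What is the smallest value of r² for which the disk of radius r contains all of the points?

65

The required radius is the distance from (-1, 1) to the farthest point.
Squared distances: 20, 32, 37, 65, 26, 25.
Maximum is 65, attained at (-5, -6).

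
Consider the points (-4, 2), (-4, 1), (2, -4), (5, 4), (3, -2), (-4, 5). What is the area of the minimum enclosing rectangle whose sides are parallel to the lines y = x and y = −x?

90

In coordinates u = x + y, v = x − y the rectangle is axis-aligned; the map (x,y)→(u,v) scales areas by 2.
u-values: -2, -3, -2, 9, 1, 1; range = 9 − (-3) = 12.
v-values: -6, -5, 6, 1, 5, -9; range = 6 − (-9) = 15.
Area = (12 × 15) / 2 = 90.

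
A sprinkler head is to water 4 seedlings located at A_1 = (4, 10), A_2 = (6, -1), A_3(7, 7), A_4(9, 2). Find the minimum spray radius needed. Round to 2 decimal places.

5.59

The farthest pair is A_1–A_2 with squared distance 125. The circle on this segment as diameter has centre (5, 4.5) and r² = 125/4 = 31.25.
Check A_3: distance² to centre = 10.25 ≤ 31.25, so it lies inside.
All remaining points lie in this disk, and no smaller disk contains both endpoints, so this is the minimum enclosing circle.
r = √(31.25) ≈ 5.59.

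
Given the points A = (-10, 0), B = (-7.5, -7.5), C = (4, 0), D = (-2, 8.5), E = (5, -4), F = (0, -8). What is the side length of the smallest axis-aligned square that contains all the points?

16.5

The bounding box has width 15 and height 16.5.
An axis-aligned square enclosing the set must have side ≥ max(width, height).
So the minimum side is max(15, 16.5) = 16.5.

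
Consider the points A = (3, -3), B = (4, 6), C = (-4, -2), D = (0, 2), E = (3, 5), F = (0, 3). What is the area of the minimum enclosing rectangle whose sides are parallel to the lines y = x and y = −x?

72

In coordinates u = x + y, v = x − y the rectangle is axis-aligned; the map (x,y)→(u,v) scales areas by 2.
u-values: 0, 10, -6, 2, 8, 3; range = 10 − (-6) = 16.
v-values: 6, -2, -2, -2, -2, -3; range = 6 − (-3) = 9.
Area = (16 × 9) / 2 = 72.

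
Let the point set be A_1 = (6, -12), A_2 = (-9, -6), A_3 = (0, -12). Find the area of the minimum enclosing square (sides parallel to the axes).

225

The bounding box has width 15 and height 6.
An axis-aligned square enclosing the set must have side ≥ max(width, height).
So the minimum side is max(15, 6) = 15.
Area = 15² = 225.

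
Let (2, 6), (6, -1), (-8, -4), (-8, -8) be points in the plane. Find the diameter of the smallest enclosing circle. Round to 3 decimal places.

17.231

The minimum enclosing circle of a finite set is fixed by two of the points (as a diameter) or three (as a circumcircle).
The minimum enclosing circle is determined by three boundary points: (2, 6), (6, -1), (-8, -8).
Their circumcentre is (-47/18, -23/18) with r² = 12025/162.
The farthest remaining point (-8, -4) is at distance² 5905/162 ≤ 12025/162.
Diameter = 2r = 2√(12025/162) ≈ 17.231.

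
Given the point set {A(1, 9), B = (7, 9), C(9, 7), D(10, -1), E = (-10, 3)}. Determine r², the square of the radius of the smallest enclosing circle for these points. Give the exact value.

1885/18

A smallest enclosing disk is always determined by at most three of the input points on its boundary.
The minimum enclosing circle is determined by three boundary points: C, D, E.
Their circumcentre is (1/6, 11/6) with r² = 1885/18.
The farthest remaining point B is at distance² 1765/18 ≤ 1885/18.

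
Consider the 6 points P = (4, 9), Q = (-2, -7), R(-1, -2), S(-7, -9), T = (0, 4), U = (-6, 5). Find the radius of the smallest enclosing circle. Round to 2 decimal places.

10.55

A smallest enclosing disk is always determined by at most three of the input points on its boundary.
The farthest pair is P–S with squared distance 445. The circle on this segment as diameter has centre (-1.5, 0) and r² = 445/4 = 111.25.
Check Q: distance² to centre = 49.25 ≤ 111.25, so it lies inside.
All remaining points lie in this disk, and no smaller disk contains both endpoints, so this is the minimum enclosing circle.
r = √(111.25) ≈ 10.55.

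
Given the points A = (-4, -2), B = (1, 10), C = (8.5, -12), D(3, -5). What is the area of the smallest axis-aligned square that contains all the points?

The bounding box has width 12.5 and height 22.
An axis-aligned square enclosing the set must have side ≥ max(width, height).
So the minimum side is max(12.5, 22) = 22.
Area = 22² = 484.

484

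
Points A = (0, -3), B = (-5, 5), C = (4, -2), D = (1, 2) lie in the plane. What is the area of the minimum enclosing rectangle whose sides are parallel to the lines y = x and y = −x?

In coordinates u = x + y, v = x − y the rectangle is axis-aligned; the map (x,y)→(u,v) scales areas by 2.
u-values: -3, 0, 2, 3; range = 3 − (-3) = 6.
v-values: 3, -10, 6, -1; range = 6 − (-10) = 16.
Area = (6 × 16) / 2 = 48.

48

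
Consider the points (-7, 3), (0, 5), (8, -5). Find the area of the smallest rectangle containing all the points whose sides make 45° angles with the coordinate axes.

103.5

In coordinates u = x + y, v = x − y the rectangle is axis-aligned; the map (x,y)→(u,v) scales areas by 2.
u-values: -4, 5, 3; range = 5 − (-4) = 9.
v-values: -10, -5, 13; range = 13 − (-10) = 23.
Area = (9 × 23) / 2 = 103.5.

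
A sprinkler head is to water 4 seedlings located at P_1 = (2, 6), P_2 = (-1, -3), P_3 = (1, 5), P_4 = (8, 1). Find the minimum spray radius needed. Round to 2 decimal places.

5.29

By Welzl's lemma the MEC is supported by two points (diametrically opposite) or three points (on a circumcircle).
The minimum enclosing circle is determined by three boundary points: P_1, P_2, P_4.
Their circumcentre is (125/46, 35/46) with r² = 29585/1058.
The farthest remaining point P_3 is at distance² 22133/1058 ≤ 29585/1058.
r = √(29585/1058) ≈ 5.29.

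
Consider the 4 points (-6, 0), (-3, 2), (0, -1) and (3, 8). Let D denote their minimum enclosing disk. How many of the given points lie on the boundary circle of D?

2

By Welzl's lemma the MEC is supported by two points (diametrically opposite) or three points (on a circumcircle).
The farthest pair is (-6, 0)–(3, 8) with squared distance 145. The circle on this segment as diameter has centre (-1.5, 4) and r² = 145/4 = 36.25.
Check (-3, 2): distance² to centre = 6.25 ≤ 36.25, so it lies inside.
All remaining points lie in this disk, and no smaller disk contains both endpoints, so this is the minimum enclosing circle.
The points at distance exactly r from the centre are (-6, 0), (3, 8) — 2 points.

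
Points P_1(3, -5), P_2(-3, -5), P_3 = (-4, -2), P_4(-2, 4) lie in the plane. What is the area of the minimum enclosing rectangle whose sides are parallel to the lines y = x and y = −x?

70

In coordinates u = x + y, v = x − y the rectangle is axis-aligned; the map (x,y)→(u,v) scales areas by 2.
u-values: -2, -8, -6, 2; range = 2 − (-8) = 10.
v-values: 8, 2, -2, -6; range = 8 − (-6) = 14.
Area = (10 × 14) / 2 = 70.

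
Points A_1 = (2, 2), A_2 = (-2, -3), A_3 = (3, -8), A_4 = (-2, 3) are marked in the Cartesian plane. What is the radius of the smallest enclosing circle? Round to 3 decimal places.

The farthest pair is A_3–A_4 with squared distance 146. The circle on this segment as diameter has centre (0.5, -2.5) and r² = 146/4 = 36.5.
Check A_1: distance² to centre = 22.5 ≤ 36.5, so it lies inside.
All remaining points lie in this disk, and no smaller disk contains both endpoints, so this is the minimum enclosing circle.
r = √(36.5) ≈ 6.042.

6.042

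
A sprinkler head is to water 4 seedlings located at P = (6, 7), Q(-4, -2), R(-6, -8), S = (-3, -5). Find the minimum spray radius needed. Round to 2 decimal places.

The minimum enclosing circle of a finite set is fixed by two of the points (as a diameter) or three (as a circumcircle).
The farthest pair is P–R with squared distance 369. The circle on this segment as diameter has centre (0, -0.5) and r² = 369/4 = 92.25.
Check Q: distance² to centre = 18.25 ≤ 92.25, so it lies inside.
All remaining points lie in this disk, and no smaller disk contains both endpoints, so this is the minimum enclosing circle.
r = √(92.25) ≈ 9.60.

9.60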